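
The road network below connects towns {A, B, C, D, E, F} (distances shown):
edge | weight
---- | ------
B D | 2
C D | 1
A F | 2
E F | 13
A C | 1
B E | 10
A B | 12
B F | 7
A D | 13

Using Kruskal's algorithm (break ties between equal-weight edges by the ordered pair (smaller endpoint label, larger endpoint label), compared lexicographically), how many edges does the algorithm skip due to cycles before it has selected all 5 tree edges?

1

Kruskal's algorithm — process edges by increasing weight (ties by edge label):
A C (1): add — endpoints in different components.
C D (1): add — endpoints in different components.
A F (2): add — endpoints in different components.
B D (2): add — endpoints in different components.
B F (7): skip — B and F already connected.
B E (10): add — endpoints in different components.
Edges rejected before the tree was complete: 1.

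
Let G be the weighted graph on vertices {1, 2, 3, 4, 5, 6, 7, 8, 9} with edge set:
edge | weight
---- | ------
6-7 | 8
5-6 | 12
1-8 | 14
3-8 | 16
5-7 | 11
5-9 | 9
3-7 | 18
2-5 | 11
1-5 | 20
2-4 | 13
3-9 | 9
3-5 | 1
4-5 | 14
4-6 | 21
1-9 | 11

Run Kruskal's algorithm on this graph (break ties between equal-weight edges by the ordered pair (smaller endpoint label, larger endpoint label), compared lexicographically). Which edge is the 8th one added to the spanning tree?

Kruskal: consider edges lightest-first.
3-5 (1): add — endpoints in different components.
6-7 (8): add — endpoints in different components.
3-9 (9): add — endpoints in different components.
5-9 (9): skip — 5 and 9 already connected.
1-9 (11): add — endpoints in different components.
2-5 (11): add — endpoints in different components.
5-7 (11): add — endpoints in different components.
5-6 (12): skip — 5 and 6 already connected.
2-4 (13): add — endpoints in different components.
1-8 (14): add — endpoints in different components.
The 8th edge added is 1-8.

1-8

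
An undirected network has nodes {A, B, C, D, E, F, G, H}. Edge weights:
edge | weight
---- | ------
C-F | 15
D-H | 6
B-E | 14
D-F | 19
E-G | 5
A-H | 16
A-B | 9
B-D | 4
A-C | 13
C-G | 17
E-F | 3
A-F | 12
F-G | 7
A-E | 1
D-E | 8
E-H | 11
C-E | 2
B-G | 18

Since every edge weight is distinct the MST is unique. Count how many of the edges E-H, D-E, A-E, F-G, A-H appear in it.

2

Sort edges by weight, then run Kruskal:
A-E (1): add — endpoints in different components.
C-E (2): add — endpoints in different components.
E-F (3): add — endpoints in different components.
B-D (4): add — endpoints in different components.
E-G (5): add — endpoints in different components.
D-H (6): add — endpoints in different components.
F-G (7): skip — F and G already connected.
D-E (8): add — endpoints in different components.
MST edge set: {A-E, C-E, E-F, B-D, E-G, D-H, D-E}.
Of the listed edges, {D-E, A-E} are in the MST → 2.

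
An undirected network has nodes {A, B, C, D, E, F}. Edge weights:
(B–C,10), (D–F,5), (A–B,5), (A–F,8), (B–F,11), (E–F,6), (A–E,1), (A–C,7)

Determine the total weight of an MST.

Grow the tree from E using Prim:
Step 1: cheapest edge leaving the tree is A–E (1); add A.
Step 2: cheapest edge leaving the tree is A–B (5); add B.
Step 3: cheapest edge leaving the tree is E–F (6); add F.
Step 4: cheapest edge leaving the tree is D–F (5); add D.
Step 5: cheapest edge leaving the tree is A–C (7); add C.
MST edges: A–E, A–B, E–F, D–F, A–C; total weight 1+5+6+5+7 = 24.

24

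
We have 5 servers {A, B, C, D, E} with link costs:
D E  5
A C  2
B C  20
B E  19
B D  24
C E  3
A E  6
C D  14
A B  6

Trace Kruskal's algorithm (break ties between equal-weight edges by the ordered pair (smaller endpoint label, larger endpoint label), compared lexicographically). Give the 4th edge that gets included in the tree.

Sort edges by weight, then run Kruskal:
A C (2): add. Components now {A,C} {B} {D} {E}
C E (3): add. Components now {A,C,E} {B} {D}
D E (5): add. Components now {A,C,D,E} {B}
A B (6): add. Components now {A,B,C,D,E}
The 4th edge added is A B.

A-B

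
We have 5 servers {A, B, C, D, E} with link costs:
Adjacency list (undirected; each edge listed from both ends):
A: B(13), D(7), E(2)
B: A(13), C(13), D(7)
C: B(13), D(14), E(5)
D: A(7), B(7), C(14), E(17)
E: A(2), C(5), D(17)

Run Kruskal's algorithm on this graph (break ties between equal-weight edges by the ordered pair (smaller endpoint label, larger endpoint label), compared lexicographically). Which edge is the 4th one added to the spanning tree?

B-D

Kruskal's algorithm — process edges by increasing weight (ties by edge label):
A E (2): add — endpoints in different components.
C E (5): add — endpoints in different components.
A D (7): add — endpoints in different components.
B D (7): add — endpoints in different components.
The 4th edge added is B D.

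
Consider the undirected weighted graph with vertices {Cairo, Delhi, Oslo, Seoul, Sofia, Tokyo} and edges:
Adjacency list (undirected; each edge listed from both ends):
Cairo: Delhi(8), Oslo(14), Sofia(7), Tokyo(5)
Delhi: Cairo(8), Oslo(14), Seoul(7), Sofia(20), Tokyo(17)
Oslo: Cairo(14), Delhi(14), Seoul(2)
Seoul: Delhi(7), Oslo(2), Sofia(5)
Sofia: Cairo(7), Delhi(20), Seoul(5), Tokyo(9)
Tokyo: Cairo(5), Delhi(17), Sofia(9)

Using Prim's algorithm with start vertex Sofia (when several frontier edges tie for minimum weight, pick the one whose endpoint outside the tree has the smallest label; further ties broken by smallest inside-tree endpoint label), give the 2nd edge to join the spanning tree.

Oslo-Seoul

Prim, starting at Sofia.
Step 1: frontier [Seoul Sofia 5, Cairo Sofia 7, Sofia Tokyo 9, Delhi Sofia 20] → take Seoul Sofia (5); add Seoul.
Step 2: frontier [Oslo Seoul 2, Delhi Seoul 7, Cairo Sofia 7, Sofia Tokyo 9, Delhi Sofia 20] → take Oslo Seoul (2); add Oslo.
Step 3: frontier [Cairo Oslo 14, Delhi Oslo 14, Delhi Seoul 7, Cairo Sofia 7, Sofia Tokyo 9, Delhi Sofia 20] → take Cairo Sofia (7); add Cairo.
Step 4: frontier [Cairo Tokyo 5, Cairo Delhi 8, Delhi Oslo 14, Delhi Seoul 7, Sofia Tokyo 9, Delhi Sofia 20] → take Cairo Tokyo (5); add Tokyo.
Step 5: frontier [Cairo Delhi 8, Delhi Oslo 14, Delhi Seoul 7, Delhi Sofia 20, Delhi Tokyo 17] → take Delhi Seoul (7); add Delhi.
The 2nd edge added is Oslo Seoul.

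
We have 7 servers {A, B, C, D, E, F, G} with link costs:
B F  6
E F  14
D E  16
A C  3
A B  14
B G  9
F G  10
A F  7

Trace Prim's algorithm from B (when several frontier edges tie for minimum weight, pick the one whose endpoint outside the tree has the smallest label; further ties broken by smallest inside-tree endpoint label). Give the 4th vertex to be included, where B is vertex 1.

C

Prim, starting at B.
Step 1: cheapest edge leaving the tree is B F (6); add F.
Step 2: cheapest edge leaving the tree is A F (7); add A.
Step 3: cheapest edge leaving the tree is A C (3); add C.
Step 4: cheapest edge leaving the tree is B G (9); add G.
Step 5: cheapest edge leaving the tree is E F (14); add E.
Step 6: cheapest edge leaving the tree is D E (16); add D.
Vertex order: B, F, A, C, G, E, D. The 4th vertex is C.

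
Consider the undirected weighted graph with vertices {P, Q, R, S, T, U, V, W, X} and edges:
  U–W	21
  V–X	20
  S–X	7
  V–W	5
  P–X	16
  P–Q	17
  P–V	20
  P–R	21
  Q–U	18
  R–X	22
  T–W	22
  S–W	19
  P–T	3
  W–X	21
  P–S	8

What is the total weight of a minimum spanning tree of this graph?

Prim, starting at R.
Step 1: cheapest edge leaving the tree is P–R (21); add P.
Step 2: cheapest edge leaving the tree is P–T (3); add T.
Step 3: cheapest edge leaving the tree is P–S (8); add S.
Step 4: cheapest edge leaving the tree is S–X (7); add X.
Step 5: cheapest edge leaving the tree is P–Q (17); add Q.
Step 6: cheapest edge leaving the tree is Q–U (18); add U.
Step 7: cheapest edge leaving the tree is S–W (19); add W.
Step 8: cheapest edge leaving the tree is V–W (5); add V.
MST edges: P–R, P–T, P–S, S–X, P–Q, Q–U, S–W, V–W; total weight 21+3+8+7+17+18+19+5 = 98.

98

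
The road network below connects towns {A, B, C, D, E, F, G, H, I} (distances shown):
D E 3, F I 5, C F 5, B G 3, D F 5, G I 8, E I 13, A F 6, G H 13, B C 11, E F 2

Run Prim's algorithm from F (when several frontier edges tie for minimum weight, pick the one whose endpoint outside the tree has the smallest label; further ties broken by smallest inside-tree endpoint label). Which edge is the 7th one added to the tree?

B-G

Prim, starting at F.
Step 1: cheapest edge leaving the tree is E F (2); add E.
Step 2: cheapest edge leaving the tree is D E (3); add D.
Step 3: cheapest edge leaving the tree is C F (5); add C.
Step 4: cheapest edge leaving the tree is F I (5); add I.
Step 5: cheapest edge leaving the tree is A F (6); add A.
Step 6: cheapest edge leaving the tree is G I (8); add G.
Step 7: cheapest edge leaving the tree is B G (3); add B.
Step 8: cheapest edge leaving the tree is G H (13); add H.
The 7th edge added is B G.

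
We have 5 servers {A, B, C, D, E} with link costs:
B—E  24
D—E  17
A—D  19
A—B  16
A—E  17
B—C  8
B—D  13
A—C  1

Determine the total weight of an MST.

Grow the tree from E using Prim:
Step 1: frontier [A—E 17, D—E 17, B—E 24] → take A—E (17); add A.
Step 2: frontier [A—C 1, A—B 16, A—D 19, D—E 17, B—E 24] → take A—C (1); add C.
Step 3: frontier [A—B 16, A—D 19, B—C 8, D—E 17, B—E 24] → take B—C (8); add B.
Step 4: frontier [A—D 19, B—D 13, D—E 17] → take B—D (13); add D.
MST edges: A—E, A—C, B—C, B—D; total weight 17+1+8+13 = 39.

39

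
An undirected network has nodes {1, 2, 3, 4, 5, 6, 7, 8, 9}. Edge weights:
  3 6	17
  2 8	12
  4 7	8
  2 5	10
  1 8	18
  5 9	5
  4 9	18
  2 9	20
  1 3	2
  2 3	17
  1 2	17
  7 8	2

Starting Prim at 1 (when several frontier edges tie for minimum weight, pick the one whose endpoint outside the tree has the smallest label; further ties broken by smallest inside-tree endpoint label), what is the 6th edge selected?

7-8

Grow the tree from 1 using Prim:
Step 1: cheapest edge leaving the tree is 1 3 (2); add 3.
Step 2: cheapest edge leaving the tree is 1 2 (17); add 2.
Step 3: cheapest edge leaving the tree is 2 5 (10); add 5.
Step 4: cheapest edge leaving the tree is 5 9 (5); add 9.
Step 5: cheapest edge leaving the tree is 2 8 (12); add 8.
Step 6: cheapest edge leaving the tree is 7 8 (2); add 7.
Step 7: cheapest edge leaving the tree is 4 7 (8); add 4.
Step 8: cheapest edge leaving the tree is 3 6 (17); add 6.
The 6th edge added is 7 8.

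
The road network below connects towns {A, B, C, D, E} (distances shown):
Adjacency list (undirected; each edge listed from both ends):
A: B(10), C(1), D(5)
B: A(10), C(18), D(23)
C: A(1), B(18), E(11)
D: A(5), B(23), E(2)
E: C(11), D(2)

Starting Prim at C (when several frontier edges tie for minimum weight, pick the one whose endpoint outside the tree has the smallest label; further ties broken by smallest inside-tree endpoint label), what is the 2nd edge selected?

Prim's algorithm from C:
Step 1: frontier [A C 1, C E 11, B C 18] → take A C (1); add A.
Step 2: frontier [A D 5, A B 10, C E 11, B C 18] → take A D (5); add D.
Step 3: frontier [A B 10, C E 11, B C 18, D E 2, B D 23] → take D E (2); add E.
Step 4: frontier [A B 10, B C 18, B D 23] → take A B (10); add B.
The 2nd edge added is A D.

A-D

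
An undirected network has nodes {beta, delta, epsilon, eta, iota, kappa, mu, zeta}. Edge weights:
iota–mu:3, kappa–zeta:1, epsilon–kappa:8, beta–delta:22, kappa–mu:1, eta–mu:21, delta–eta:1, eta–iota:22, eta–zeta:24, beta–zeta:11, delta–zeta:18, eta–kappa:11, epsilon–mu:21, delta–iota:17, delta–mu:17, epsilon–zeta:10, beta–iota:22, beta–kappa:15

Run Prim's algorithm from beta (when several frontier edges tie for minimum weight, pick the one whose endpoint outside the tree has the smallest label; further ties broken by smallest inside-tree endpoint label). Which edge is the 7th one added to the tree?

delta-eta

Grow the tree from beta using Prim:
Step 1: cheapest edge leaving the tree is beta–zeta (11); add zeta.
Step 2: cheapest edge leaving the tree is kappa–zeta (1); add kappa.
Step 3: cheapest edge leaving the tree is kappa–mu (1); add mu.
Step 4: cheapest edge leaving the tree is iota–mu (3); add iota.
Step 5: cheapest edge leaving the tree is epsilon–kappa (8); add epsilon.
Step 6: cheapest edge leaving the tree is eta–kappa (11); add eta.
Step 7: cheapest edge leaving the tree is delta–eta (1); add delta.
The 7th edge added is delta–eta.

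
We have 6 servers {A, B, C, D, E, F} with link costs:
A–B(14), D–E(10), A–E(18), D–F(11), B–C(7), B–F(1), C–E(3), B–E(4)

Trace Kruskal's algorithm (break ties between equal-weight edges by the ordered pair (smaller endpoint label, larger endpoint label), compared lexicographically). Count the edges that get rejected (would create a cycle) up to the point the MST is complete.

2

Sort edges by weight, then run Kruskal:
B–F (1): add. Components now {A} {B,F} {C} {D} {E}
C–E (3): add. Components now {A} {B,F} {C,E} {D}
B–E (4): add. Components now {A} {B,C,E,F} {D}
B–C (7): skip — B and C already connected.
D–E (10): add. Components now {A} {B,C,D,E,F}
D–F (11): skip — D and F already connected.
A–B (14): add. Components now {A,B,C,D,E,F}
Edges rejected before the tree was complete: 2.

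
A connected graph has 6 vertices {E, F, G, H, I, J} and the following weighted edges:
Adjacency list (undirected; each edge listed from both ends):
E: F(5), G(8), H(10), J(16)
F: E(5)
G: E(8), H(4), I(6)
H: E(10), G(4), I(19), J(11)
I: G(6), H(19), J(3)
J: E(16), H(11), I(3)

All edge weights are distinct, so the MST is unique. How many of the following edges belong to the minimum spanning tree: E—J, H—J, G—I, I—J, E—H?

2

Sort edges by weight, then run Kruskal:
I—J (3): add — endpoints in different components.
G—H (4): add — endpoints in different components.
E—F (5): add — endpoints in different components.
G—I (6): add — endpoints in different components.
E—G (8): add — endpoints in different components.
MST edge set: {I—J, G—H, E—F, G—I, E—G}.
Of the listed edges, {G—I, I—J} are in the MST → 2.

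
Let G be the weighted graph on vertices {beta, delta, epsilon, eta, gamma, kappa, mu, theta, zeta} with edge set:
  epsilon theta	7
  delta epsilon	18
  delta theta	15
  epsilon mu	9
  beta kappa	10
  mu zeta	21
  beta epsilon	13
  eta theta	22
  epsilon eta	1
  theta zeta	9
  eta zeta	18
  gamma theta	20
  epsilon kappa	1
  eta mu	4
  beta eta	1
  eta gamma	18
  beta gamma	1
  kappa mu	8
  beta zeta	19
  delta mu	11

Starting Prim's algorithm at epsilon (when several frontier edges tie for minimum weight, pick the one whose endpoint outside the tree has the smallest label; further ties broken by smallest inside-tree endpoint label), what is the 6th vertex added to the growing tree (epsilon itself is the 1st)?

mu

Prim, starting at epsilon.
Step 1: cheapest edge leaving the tree is epsilon eta (1); add eta.
Step 2: cheapest edge leaving the tree is beta eta (1); add beta.
Step 3: cheapest edge leaving the tree is beta gamma (1); add gamma.
Step 4: cheapest edge leaving the tree is epsilon kappa (1); add kappa.
Step 5: cheapest edge leaving the tree is eta mu (4); add mu.
Step 6: cheapest edge leaving the tree is epsilon theta (7); add theta.
Step 7: cheapest edge leaving the tree is theta zeta (9); add zeta.
Step 8: cheapest edge leaving the tree is delta mu (11); add delta.
Vertex order: epsilon, eta, beta, gamma, kappa, mu, theta, zeta, delta. The 6th vertex is mu.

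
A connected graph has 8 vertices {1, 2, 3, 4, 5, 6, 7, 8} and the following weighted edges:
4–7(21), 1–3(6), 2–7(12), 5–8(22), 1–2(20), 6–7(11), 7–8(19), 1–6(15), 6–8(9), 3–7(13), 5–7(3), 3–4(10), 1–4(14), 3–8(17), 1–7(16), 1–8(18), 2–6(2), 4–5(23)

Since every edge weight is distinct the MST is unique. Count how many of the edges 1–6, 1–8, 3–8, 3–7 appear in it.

Sort edges by weight, then run Kruskal:
2–6 (2): add — endpoints in different components.
5–7 (3): add — endpoints in different components.
1–3 (6): add — endpoints in different components.
6–8 (9): add — endpoints in different components.
3–4 (10): add — endpoints in different components.
6–7 (11): add — endpoints in different components.
2–7 (12): skip — 2 and 7 already connected.
3–7 (13): add — endpoints in different components.
MST edge set: {2–6, 5–7, 1–3, 6–8, 3–4, 6–7, 3–7}.
Of the listed edges, {3–7} are in the MST → 1.

1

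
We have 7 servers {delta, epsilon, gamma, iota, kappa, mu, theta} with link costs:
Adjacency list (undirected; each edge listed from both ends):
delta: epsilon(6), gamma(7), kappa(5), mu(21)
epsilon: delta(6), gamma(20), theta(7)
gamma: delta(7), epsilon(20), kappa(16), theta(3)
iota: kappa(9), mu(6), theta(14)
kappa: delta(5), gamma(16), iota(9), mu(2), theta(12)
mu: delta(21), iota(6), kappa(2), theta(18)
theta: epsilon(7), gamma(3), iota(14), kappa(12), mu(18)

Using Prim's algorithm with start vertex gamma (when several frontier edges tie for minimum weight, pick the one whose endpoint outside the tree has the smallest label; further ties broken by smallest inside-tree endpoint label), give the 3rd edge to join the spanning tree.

delta-kappa

Prim, starting at gamma.
Step 1: cheapest edge leaving the tree is gamma–theta (3); add theta.
Step 2: cheapest edge leaving the tree is delta–gamma (7); add delta.
Step 3: cheapest edge leaving the tree is delta–kappa (5); add kappa.
Step 4: cheapest edge leaving the tree is kappa–mu (2); add mu.
Step 5: cheapest edge leaving the tree is delta–epsilon (6); add epsilon.
Step 6: cheapest edge leaving the tree is iota–mu (6); add iota.
The 3rd edge added is delta–kappa.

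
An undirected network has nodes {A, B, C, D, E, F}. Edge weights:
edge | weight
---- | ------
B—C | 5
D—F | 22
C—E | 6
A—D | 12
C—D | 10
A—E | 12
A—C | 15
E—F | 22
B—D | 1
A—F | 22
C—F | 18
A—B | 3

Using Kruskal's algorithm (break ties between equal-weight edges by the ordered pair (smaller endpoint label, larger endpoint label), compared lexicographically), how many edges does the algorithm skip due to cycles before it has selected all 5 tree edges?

Kruskal: consider edges lightest-first.
B—D (1): add. Components now {A} {B,D} {C} {E} {F}
A—B (3): add. Components now {A,B,D} {C} {E} {F}
B—C (5): add. Components now {A,B,C,D} {E} {F}
C—E (6): add. Components now {A,B,C,D,E} {F}
C—D (10): skip — C and D already connected.
A—D (12): skip — A and D already connected.
A—E (12): skip — A and E already connected.
A—C (15): skip — A and C already connected.
C—F (18): add. Components now {A,B,C,D,E,F}
Edges rejected before the tree was complete: 4.

4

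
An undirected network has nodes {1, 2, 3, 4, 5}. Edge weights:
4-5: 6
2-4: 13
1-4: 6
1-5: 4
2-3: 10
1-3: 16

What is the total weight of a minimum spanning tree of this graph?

Sort edges by weight, then run Kruskal:
1-5 (4): add. Components now {1,5} {2} {3} {4}
1-4 (6): add. Components now {1,4,5} {2} {3}
4-5 (6): skip — 4 and 5 already connected.
2-3 (10): add. Components now {1,4,5} {2,3}
2-4 (13): add. Components now {1,2,3,4,5}
MST edges: 1-5, 1-4, 2-3, 2-4; total weight 4+6+10+13 = 33.

33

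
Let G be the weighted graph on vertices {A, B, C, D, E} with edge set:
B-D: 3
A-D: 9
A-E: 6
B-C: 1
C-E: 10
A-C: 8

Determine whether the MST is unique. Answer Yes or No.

Yes

Kruskal: consider edges lightest-first.
B-C (1): add — endpoints in different components.
B-D (3): add — endpoints in different components.
A-E (6): add — endpoints in different components.
A-C (8): add — endpoints in different components.
Every non-tree edge has weight strictly greater than the heaviest edge on the tree path between its endpoints, so the MST is unique.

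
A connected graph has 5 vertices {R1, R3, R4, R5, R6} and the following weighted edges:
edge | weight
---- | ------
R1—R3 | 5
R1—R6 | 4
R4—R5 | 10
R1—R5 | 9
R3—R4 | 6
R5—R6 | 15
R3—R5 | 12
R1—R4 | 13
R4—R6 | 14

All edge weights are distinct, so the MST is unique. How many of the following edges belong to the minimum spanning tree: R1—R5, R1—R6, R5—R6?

2

Kruskal's algorithm — process edges by increasing weight (ties by edge label):
R1—R6 (4): add. Components now {R4} {R1,R6} {R3} {R5}
R1—R3 (5): add. Components now {R4} {R1,R3,R6} {R5}
R3—R4 (6): add. Components now {R1,R3,R4,R6} {R5}
R1—R5 (9): add. Components now {R1,R3,R4,R5,R6}
MST edge set: {R1—R6, R1—R3, R3—R4, R1—R5}.
Of the listed edges, {R1—R5, R1—R6} are in the MST → 2.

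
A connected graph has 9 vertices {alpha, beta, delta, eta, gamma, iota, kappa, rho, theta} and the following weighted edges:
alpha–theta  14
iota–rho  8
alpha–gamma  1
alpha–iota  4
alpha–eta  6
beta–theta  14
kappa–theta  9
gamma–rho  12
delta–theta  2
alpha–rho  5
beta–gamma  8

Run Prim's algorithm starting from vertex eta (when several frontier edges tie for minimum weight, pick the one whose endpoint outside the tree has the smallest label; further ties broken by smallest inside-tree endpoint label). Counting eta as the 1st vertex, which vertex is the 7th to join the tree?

theta

Grow the tree from eta using Prim:
Step 1: cheapest edge leaving the tree is alpha–eta (6); add alpha.
Step 2: cheapest edge leaving the tree is alpha–gamma (1); add gamma.
Step 3: cheapest edge leaving the tree is alpha–iota (4); add iota.
Step 4: cheapest edge leaving the tree is alpha–rho (5); add rho.
Step 5: cheapest edge leaving the tree is beta–gamma (8); add beta.
Step 6: cheapest edge leaving the tree is alpha–theta (14); add theta.
Step 7: cheapest edge leaving the tree is delta–theta (2); add delta.
Step 8: cheapest edge leaving the tree is kappa–theta (9); add kappa.
Vertex order: eta, alpha, gamma, iota, rho, beta, theta, delta, kappa. The 7th vertex is theta.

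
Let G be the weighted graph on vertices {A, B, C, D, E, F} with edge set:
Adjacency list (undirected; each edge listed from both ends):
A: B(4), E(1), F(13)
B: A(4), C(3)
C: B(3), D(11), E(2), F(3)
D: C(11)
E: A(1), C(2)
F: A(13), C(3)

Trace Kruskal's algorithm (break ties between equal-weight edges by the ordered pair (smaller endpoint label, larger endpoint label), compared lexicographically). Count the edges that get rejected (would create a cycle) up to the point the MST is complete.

1

Kruskal: consider edges lightest-first.
A E (1): add — endpoints in different components.
C E (2): add — endpoints in different components.
B C (3): add — endpoints in different components.
C F (3): add — endpoints in different components.
A B (4): skip — A and B already connected.
C D (11): add — endpoints in different components.
Edges rejected before the tree was complete: 1.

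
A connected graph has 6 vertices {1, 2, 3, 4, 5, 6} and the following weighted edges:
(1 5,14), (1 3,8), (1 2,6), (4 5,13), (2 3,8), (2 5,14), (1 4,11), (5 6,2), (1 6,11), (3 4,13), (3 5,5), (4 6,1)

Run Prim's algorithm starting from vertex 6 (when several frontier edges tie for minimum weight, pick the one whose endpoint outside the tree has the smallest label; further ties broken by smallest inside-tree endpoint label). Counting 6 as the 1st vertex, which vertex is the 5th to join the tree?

Prim's algorithm from 6:
Step 1: frontier [4 6 1, 5 6 2, 1 6 11] → take 4 6 (1); add 4.
Step 2: frontier [1 4 11, 3 4 13, 4 5 13, 5 6 2, 1 6 11] → take 5 6 (2); add 5.
Step 3: frontier [1 4 11, 3 4 13, 3 5 5, 1 5 14, 2 5 14, 1 6 11] → take 3 5 (5); add 3.
Step 4: frontier [1 3 8, 2 3 8, 1 4 11, 1 5 14, 2 5 14, 1 6 11] → take 1 3 (8); add 1.
Step 5: frontier [1 2 6, 2 3 8, 2 5 14] → take 1 2 (6); add 2.
Vertex order: 6, 4, 5, 3, 1, 2. The 5th vertex is 1.

1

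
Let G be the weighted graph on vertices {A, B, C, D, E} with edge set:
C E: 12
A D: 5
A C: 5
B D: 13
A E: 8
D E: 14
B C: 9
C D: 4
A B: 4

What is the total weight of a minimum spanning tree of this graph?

Grow the tree from B using Prim:
Step 1: cheapest edge leaving the tree is A B (4); add A.
Step 2: cheapest edge leaving the tree is A C (5); add C.
Step 3: cheapest edge leaving the tree is C D (4); add D.
Step 4: cheapest edge leaving the tree is A E (8); add E.
MST edges: A B, A C, C D, A E; total weight 4+5+4+8 = 21.

21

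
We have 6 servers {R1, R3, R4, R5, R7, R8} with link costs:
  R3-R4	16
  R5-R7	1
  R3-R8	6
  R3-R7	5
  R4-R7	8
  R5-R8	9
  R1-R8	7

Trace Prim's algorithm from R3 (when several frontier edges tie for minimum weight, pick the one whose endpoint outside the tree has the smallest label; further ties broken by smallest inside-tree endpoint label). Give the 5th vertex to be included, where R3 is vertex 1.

R1

Grow the tree from R3 using Prim:
Step 1: cheapest edge leaving the tree is R3-R7 (5); add R7.
Step 2: cheapest edge leaving the tree is R5-R7 (1); add R5.
Step 3: cheapest edge leaving the tree is R3-R8 (6); add R8.
Step 4: cheapest edge leaving the tree is R1-R8 (7); add R1.
Step 5: cheapest edge leaving the tree is R4-R7 (8); add R4.
Vertex order: R3, R7, R5, R8, R1, R4. The 5th vertex is R1.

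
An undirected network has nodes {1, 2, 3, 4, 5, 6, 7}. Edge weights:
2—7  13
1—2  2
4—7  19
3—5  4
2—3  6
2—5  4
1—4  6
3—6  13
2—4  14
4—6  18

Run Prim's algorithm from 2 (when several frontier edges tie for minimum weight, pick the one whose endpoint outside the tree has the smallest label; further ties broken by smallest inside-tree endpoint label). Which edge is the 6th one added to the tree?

2-7

Prim, starting at 2.
Step 1: frontier [1—2 2, 2—5 4, 2—3 6, 2—7 13, 2—4 14] → take 1—2 (2); add 1.
Step 2: frontier [1—4 6, 2—5 4, 2—3 6, 2—7 13, 2—4 14] → take 2—5 (4); add 5.
Step 3: frontier [1—4 6, 2—3 6, 2—7 13, 2—4 14, 3—5 4] → take 3—5 (4); add 3.
Step 4: frontier [1—4 6, 2—7 13, 2—4 14, 3—6 13] → take 1—4 (6); add 4.
Step 5: frontier [2—7 13, 3—6 13, 4—6 18, 4—7 19] → take 3—6 (13); add 6.
Step 6: frontier [2—7 13, 4—7 19] → take 2—7 (13); add 7.
The 6th edge added is 2—7.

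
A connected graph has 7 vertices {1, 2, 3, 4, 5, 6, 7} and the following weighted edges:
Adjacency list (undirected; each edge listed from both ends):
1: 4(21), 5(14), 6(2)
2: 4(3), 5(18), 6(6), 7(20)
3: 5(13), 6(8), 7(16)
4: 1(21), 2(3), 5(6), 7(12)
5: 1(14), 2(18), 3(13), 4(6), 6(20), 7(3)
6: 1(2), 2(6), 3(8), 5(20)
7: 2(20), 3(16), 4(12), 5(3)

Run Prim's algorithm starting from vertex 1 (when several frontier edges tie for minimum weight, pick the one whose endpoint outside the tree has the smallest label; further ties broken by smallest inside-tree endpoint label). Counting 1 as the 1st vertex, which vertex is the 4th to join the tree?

Prim, starting at 1.
Step 1: frontier [1—6 2, 1—5 14, 1—4 21] → take 1—6 (2); add 6.
Step 2: frontier [1—5 14, 1—4 21, 2—6 6, 3—6 8, 5—6 20] → take 2—6 (6); add 2.
Step 3: frontier [1—5 14, 1—4 21, 2—4 3, 2—5 18, 2—7 20, 3—6 8, 5—6 20] → take 2—4 (3); add 4.
Step 4: frontier [1—5 14, 2—5 18, 2—7 20, 4—5 6, 4—7 12, 3—6 8, 5—6 20] → take 4—5 (6); add 5.
Step 5: frontier [2—7 20, 4—7 12, 5—7 3, 3—5 13, 3—6 8] → take 5—7 (3); add 7.
Step 6: frontier [3—5 13, 3—6 8, 3—7 16] → take 3—6 (8); add 3.
Vertex order: 1, 6, 2, 4, 5, 7, 3. The 4th vertex is 4.

4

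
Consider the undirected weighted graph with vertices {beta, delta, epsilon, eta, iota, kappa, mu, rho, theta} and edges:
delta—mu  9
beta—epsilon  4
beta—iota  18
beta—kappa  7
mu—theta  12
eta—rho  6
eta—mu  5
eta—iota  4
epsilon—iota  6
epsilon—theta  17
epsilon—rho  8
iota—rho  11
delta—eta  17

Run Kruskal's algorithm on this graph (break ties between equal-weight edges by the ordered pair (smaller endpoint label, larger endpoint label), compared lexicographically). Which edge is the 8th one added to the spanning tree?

mu-theta

Kruskal's algorithm — process edges by increasing weight (ties by edge label):
beta—epsilon (4): add — endpoints in different components.
eta—iota (4): add — endpoints in different components.
eta—mu (5): add — endpoints in different components.
epsilon—iota (6): add — endpoints in different components.
eta—rho (6): add — endpoints in different components.
beta—kappa (7): add — endpoints in different components.
epsilon—rho (8): skip — rho and epsilon already connected.
delta—mu (9): add — endpoints in different components.
iota—rho (11): skip — rho and iota already connected.
mu—theta (12): add — endpoints in different components.
The 8th edge added is mu—theta.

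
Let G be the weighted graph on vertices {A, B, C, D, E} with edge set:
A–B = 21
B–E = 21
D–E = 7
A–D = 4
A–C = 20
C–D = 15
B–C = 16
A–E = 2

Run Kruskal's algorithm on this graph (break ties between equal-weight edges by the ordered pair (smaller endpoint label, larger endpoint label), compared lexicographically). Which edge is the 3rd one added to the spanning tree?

Kruskal: consider edges lightest-first.
A–E (2): add — endpoints in different components.
A–D (4): add — endpoints in different components.
D–E (7): skip — D and E already connected.
C–D (15): add — endpoints in different components.
B–C (16): add — endpoints in different components.
The 3rd edge added is C–D.

C-D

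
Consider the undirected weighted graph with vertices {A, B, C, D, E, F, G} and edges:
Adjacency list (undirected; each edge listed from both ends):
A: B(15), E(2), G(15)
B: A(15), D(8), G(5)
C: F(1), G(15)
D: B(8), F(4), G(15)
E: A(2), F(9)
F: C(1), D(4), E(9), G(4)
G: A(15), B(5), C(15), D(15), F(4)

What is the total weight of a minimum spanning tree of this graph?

Prim's algorithm from E:
Step 1: frontier [A—E 2, E—F 9] → take A—E (2); add A.
Step 2: frontier [A—B 15, A—G 15, E—F 9] → take E—F (9); add F.
Step 3: frontier [A—B 15, A—G 15, C—F 1, D—F 4, F—G 4] → take C—F (1); add C.
Step 4: frontier [A—B 15, A—G 15, C—G 15, D—F 4, F—G 4] → take D—F (4); add D.
Step 5: frontier [A—B 15, A—G 15, C—G 15, B—D 8, D—G 15, F—G 4] → take F—G (4); add G.
Step 6: frontier [A—B 15, B—D 8, B—G 5] → take B—G (5); add B.
MST edges: A—E, E—F, C—F, D—F, F—G, B—G; total weight 2+9+1+4+4+5 = 25.

25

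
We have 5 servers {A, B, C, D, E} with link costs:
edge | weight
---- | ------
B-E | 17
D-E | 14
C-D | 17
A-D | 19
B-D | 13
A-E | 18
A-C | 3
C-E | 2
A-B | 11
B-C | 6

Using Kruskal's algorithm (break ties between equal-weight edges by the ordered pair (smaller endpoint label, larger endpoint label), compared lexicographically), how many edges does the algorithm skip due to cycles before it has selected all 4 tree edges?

Sort edges by weight, then run Kruskal:
C-E (2): add. Components now {A} {B} {C,E} {D}
A-C (3): add. Components now {A,C,E} {B} {D}
B-C (6): add. Components now {A,B,C,E} {D}
A-B (11): skip — A and B already connected.
B-D (13): add. Components now {A,B,C,D,E}
Edges rejected before the tree was complete: 1.

1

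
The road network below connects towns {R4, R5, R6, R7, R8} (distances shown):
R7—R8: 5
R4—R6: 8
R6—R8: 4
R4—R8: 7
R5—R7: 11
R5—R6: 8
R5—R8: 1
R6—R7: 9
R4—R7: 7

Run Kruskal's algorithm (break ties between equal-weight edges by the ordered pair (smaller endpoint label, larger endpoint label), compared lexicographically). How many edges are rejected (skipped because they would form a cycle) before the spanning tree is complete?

0

Kruskal: consider edges lightest-first.
R5—R8 (1): add. Components now {R7} {R5,R8} {R4} {R6}
R6—R8 (4): add. Components now {R7} {R5,R6,R8} {R4}
R7—R8 (5): add. Components now {R5,R6,R7,R8} {R4}
R4—R7 (7): add. Components now {R4,R5,R6,R7,R8}
Edges rejected before the tree was complete: 0.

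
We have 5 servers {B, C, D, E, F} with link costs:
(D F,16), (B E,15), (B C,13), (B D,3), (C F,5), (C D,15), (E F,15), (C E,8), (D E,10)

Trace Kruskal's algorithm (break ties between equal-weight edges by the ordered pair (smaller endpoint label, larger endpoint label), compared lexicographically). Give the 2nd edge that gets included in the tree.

C-F

Kruskal: consider edges lightest-first.
B D (3): add. Components now {B,D} {C} {E} {F}
C F (5): add. Components now {B,D} {C,F} {E}
C E (8): add. Components now {B,D} {C,E,F}
D E (10): add. Components now {B,C,D,E,F}
The 2nd edge added is C F.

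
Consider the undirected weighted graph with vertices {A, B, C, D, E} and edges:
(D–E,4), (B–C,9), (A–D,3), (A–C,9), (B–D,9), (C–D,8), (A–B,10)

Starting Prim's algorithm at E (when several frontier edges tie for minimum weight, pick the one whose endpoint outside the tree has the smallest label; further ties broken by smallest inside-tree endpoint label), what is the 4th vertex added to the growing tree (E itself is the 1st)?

C

Prim, starting at E.
Step 1: cheapest edge leaving the tree is D–E (4); add D.
Step 2: cheapest edge leaving the tree is A–D (3); add A.
Step 3: cheapest edge leaving the tree is C–D (8); add C.
Step 4: cheapest edge leaving the tree is B–C (9); add B.
Vertex order: E, D, A, C, B. The 4th vertex is C.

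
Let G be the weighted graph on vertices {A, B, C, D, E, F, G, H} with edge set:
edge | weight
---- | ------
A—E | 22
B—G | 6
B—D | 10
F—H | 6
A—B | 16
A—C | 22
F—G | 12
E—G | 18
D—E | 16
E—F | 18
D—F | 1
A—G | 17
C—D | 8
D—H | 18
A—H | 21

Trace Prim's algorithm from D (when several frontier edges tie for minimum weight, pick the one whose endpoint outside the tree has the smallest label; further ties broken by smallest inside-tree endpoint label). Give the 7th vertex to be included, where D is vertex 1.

A

Prim, starting at D.
Step 1: cheapest edge leaving the tree is D—F (1); add F.
Step 2: cheapest edge leaving the tree is F—H (6); add H.
Step 3: cheapest edge leaving the tree is C—D (8); add C.
Step 4: cheapest edge leaving the tree is B—D (10); add B.
Step 5: cheapest edge leaving the tree is B—G (6); add G.
Step 6: cheapest edge leaving the tree is A—B (16); add A.
Step 7: cheapest edge leaving the tree is D—E (16); add E.
Vertex order: D, F, H, C, B, G, A, E. The 7th vertex is A.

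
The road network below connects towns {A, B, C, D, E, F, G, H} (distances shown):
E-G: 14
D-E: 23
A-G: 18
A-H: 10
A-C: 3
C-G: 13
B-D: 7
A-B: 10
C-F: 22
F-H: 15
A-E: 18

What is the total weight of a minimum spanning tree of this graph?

Grow the tree from H using Prim:
Step 1: cheapest edge leaving the tree is A-H (10); add A.
Step 2: cheapest edge leaving the tree is A-C (3); add C.
Step 3: cheapest edge leaving the tree is A-B (10); add B.
Step 4: cheapest edge leaving the tree is B-D (7); add D.
Step 5: cheapest edge leaving the tree is C-G (13); add G.
Step 6: cheapest edge leaving the tree is E-G (14); add E.
Step 7: cheapest edge leaving the tree is F-H (15); add F.
MST edges: A-H, A-C, A-B, B-D, C-G, E-G, F-H; total weight 10+3+10+7+13+14+15 = 72.

72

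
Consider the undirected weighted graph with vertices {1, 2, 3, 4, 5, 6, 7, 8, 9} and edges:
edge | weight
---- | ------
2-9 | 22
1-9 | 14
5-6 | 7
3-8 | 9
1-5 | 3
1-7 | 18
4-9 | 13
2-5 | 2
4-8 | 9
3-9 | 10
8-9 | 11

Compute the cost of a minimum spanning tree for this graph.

Kruskal: consider edges lightest-first.
2-5 (2): add — endpoints in different components.
1-5 (3): add — endpoints in different components.
5-6 (7): add — endpoints in different components.
3-8 (9): add — endpoints in different components.
4-8 (9): add — endpoints in different components.
3-9 (10): add — endpoints in different components.
8-9 (11): skip — 8 and 9 already connected.
4-9 (13): skip — 4 and 9 already connected.
1-9 (14): add — endpoints in different components.
1-7 (18): add — endpoints in different components.
MST edges: 2-5, 1-5, 5-6, 3-8, 4-8, 3-9, 1-9, 1-7; total weight 2+3+7+9+9+10+14+18 = 72.

72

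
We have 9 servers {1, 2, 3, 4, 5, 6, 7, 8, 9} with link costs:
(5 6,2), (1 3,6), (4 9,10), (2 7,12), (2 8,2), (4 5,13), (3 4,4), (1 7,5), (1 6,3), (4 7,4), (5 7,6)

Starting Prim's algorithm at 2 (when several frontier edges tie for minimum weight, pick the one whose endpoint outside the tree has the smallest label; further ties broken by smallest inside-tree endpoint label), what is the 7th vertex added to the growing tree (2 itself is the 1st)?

6

Prim, starting at 2.
Step 1: cheapest edge leaving the tree is 2 8 (2); add 8.
Step 2: cheapest edge leaving the tree is 2 7 (12); add 7.
Step 3: cheapest edge leaving the tree is 4 7 (4); add 4.
Step 4: cheapest edge leaving the tree is 3 4 (4); add 3.
Step 5: cheapest edge leaving the tree is 1 7 (5); add 1.
Step 6: cheapest edge leaving the tree is 1 6 (3); add 6.
Step 7: cheapest edge leaving the tree is 5 6 (2); add 5.
Step 8: cheapest edge leaving the tree is 4 9 (10); add 9.
Vertex order: 2, 8, 7, 4, 3, 1, 6, 5, 9. The 7th vertex is 6.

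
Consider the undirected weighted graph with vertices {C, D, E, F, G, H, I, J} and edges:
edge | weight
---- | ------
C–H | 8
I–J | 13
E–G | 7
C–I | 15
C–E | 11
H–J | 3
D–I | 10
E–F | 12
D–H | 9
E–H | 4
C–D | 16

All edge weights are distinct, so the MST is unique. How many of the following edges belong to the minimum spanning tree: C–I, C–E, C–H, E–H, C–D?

2

Kruskal's algorithm — process edges by increasing weight (ties by edge label):
H–J (3): add — endpoints in different components.
E–H (4): add — endpoints in different components.
E–G (7): add — endpoints in different components.
C–H (8): add — endpoints in different components.
D–H (9): add — endpoints in different components.
D–I (10): add — endpoints in different components.
C–E (11): skip — C and E already connected.
E–F (12): add — endpoints in different components.
MST edge set: {H–J, E–H, E–G, C–H, D–H, D–I, E–F}.
Of the listed edges, {C–H, E–H} are in the MST → 2.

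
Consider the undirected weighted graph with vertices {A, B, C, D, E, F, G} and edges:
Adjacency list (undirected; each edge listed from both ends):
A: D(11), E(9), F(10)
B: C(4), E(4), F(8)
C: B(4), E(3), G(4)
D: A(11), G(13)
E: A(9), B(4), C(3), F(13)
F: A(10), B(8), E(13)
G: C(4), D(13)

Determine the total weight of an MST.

Sort edges by weight, then run Kruskal:
C E (3): add. Components now {A} {B} {C,E} {D} {F} {G}
B C (4): add. Components now {A} {B,C,E} {D} {F} {G}
B E (4): skip — B and E already connected.
C G (4): add. Components now {A} {B,C,E,G} {D} {F}
B F (8): add. Components now {A} {B,C,E,F,G} {D}
A E (9): add. Components now {A,B,C,E,F,G} {D}
A F (10): skip — A and F already connected.
A D (11): add. Components now {A,B,C,D,E,F,G}
MST edges: C E, B C, C G, B F, A E, A D; total weight 3+4+4+8+9+11 = 39.

39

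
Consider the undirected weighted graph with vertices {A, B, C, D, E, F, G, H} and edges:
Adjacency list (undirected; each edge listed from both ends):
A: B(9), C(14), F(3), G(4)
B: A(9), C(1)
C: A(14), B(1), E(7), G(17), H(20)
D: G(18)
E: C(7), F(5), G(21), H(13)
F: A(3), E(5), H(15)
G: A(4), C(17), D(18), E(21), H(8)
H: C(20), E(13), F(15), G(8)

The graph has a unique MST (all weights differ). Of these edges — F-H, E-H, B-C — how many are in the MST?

1

Kruskal: consider edges lightest-first.
B-C (1): add — endpoints in different components.
A-F (3): add — endpoints in different components.
A-G (4): add — endpoints in different components.
E-F (5): add — endpoints in different components.
C-E (7): add — endpoints in different components.
G-H (8): add — endpoints in different components.
A-B (9): skip — A and B already connected.
E-H (13): skip — E and H already connected.
A-C (14): skip — A and C already connected.
F-H (15): skip — F and H already connected.
C-G (17): skip — C and G already connected.
D-G (18): add — endpoints in different components.
MST edge set: {B-C, A-F, A-G, E-F, C-E, G-H, D-G}.
Of the listed edges, {B-C} are in the MST → 1.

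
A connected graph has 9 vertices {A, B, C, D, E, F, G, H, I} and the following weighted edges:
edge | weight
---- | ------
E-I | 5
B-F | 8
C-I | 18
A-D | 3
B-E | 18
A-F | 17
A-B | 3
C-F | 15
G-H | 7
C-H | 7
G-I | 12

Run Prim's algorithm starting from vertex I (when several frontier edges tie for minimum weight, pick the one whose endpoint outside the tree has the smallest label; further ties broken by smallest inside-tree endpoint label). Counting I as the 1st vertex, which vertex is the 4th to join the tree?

Prim, starting at I.
Step 1: frontier [E-I 5, G-I 12, C-I 18] → take E-I (5); add E.
Step 2: frontier [B-E 18, G-I 12, C-I 18] → take G-I (12); add G.
Step 3: frontier [B-E 18, G-H 7, C-I 18] → take G-H (7); add H.
Step 4: frontier [B-E 18, C-H 7, C-I 18] → take C-H (7); add C.
Step 5: frontier [C-F 15, B-E 18] → take C-F (15); add F.
Step 6: frontier [B-E 18, B-F 8, A-F 17] → take B-F (8); add B.
Step 7: frontier [A-B 3, A-F 17] → take A-B (3); add A.
Step 8: frontier [A-D 3] → take A-D (3); add D.
Vertex order: I, E, G, H, C, F, B, A, D. The 4th vertex is H.

H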